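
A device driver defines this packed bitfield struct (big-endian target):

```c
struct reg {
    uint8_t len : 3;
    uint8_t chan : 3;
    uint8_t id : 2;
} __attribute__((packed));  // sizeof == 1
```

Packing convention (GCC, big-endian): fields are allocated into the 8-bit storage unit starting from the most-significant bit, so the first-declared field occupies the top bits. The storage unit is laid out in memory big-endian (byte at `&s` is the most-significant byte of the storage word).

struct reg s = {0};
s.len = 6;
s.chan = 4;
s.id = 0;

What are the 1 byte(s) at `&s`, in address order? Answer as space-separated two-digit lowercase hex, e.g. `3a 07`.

d0

len (3b) val=6 bits=0x6 at bit 5: 0xc0
chan (3b) val=4 bits=0x4 at bit 2: 0xd0
id (2b) val=0 bits=0x0 at bit 0: 0xd0
word = 0xd0 → big-endian bytes:
  [0]=0xd0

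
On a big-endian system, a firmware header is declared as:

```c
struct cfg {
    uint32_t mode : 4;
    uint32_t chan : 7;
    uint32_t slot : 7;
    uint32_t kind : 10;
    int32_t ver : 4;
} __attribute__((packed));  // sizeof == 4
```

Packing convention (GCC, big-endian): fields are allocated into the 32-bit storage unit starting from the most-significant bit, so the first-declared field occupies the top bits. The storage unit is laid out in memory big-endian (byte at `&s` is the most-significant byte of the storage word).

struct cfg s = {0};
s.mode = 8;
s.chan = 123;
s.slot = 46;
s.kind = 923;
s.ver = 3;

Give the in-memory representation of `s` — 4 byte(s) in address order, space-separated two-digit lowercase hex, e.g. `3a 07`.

8f 6b b9 b3

[28+:4] mode=8 & 0xf = 0x8; word=0x80000000
[21+:7] chan=123 & 0x7f = 0x7b; word=0x8f600000
[14+:7] slot=46 & 0x7f = 0x2e; word=0x8f6b8000
[4+:10] kind=923 & 0x3ff = 0x39b; word=0x8f6bb9b0
[0+:4] ver=3 & 0xf = 0x3; word=0x8f6bb9b3
word = 0x8f6bb9b3 → big-endian bytes:
  [0]=0x8f  [1]=0x6b  [2]=0xb9  [3]=0xb3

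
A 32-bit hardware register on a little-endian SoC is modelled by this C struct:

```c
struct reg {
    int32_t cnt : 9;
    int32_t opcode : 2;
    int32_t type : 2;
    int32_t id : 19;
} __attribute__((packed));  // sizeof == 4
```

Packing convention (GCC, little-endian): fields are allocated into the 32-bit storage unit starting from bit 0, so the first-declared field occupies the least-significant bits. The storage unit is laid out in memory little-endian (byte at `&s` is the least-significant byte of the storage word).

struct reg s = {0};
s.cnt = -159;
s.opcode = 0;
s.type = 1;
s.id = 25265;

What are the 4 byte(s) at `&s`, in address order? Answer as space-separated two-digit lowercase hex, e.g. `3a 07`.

cnt (9b) val=-159 bits=0x161 at bit 0: 0x00000161
opcode (2b) val=0 bits=0x0 at bit 9: 0x00000161
type (2b) val=1 bits=0x1 at bit 11: 0x00000961
id (19b) val=25265 bits=0x62b1 at bit 13: 0x0c562961
word = 0x0c562961 → little-endian bytes:
  [0]=0x61  [1]=0x29  [2]=0x56  [3]=0x0c

61 29 56 0c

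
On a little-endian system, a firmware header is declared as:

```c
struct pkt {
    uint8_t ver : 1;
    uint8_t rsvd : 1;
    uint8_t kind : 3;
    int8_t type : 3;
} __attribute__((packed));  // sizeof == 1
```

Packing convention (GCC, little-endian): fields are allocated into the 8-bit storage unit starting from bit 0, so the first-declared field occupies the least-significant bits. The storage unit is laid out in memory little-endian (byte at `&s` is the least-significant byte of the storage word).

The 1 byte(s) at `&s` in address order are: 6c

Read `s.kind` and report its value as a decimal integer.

[0]=0x6c (little-endian) → word 0x6c
ver [0+:1] = (word>>0) & 0x1 = 0
rsvd [1+:1] = (word>>1) & 0x1 = 0
kind [2+:3] = (word>>2) & 0x7 = 3  ←
type [5+:3] = (word>>5) & 0x7 = 3

3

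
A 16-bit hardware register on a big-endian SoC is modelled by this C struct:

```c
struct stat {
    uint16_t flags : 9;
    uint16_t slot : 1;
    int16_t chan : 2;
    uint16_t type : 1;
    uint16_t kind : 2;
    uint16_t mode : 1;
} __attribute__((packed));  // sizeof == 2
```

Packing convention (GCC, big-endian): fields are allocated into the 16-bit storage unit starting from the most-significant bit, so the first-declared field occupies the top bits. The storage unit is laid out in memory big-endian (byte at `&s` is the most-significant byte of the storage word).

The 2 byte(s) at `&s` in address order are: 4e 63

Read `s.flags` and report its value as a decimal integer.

156

[0]=0x4e [1]=0x63 (big-endian) → word 0x4e63
flags:9 @ bit 7 → (0x4e63>>7)&0x1ff = 0x9c  ←
slot:1 @ bit 6 → (0x4e63>>6)&0x1 = 0x1
chan:2 @ bit 4 → (0x4e63>>4)&0x3 = 0x2
type:1 @ bit 3 → (0x4e63>>3)&0x1 = 0x0
kind:2 @ bit 1 → (0x4e63>>1)&0x3 = 0x1
mode:1 @ bit 0 → (0x4e63>>0)&0x1 = 0x1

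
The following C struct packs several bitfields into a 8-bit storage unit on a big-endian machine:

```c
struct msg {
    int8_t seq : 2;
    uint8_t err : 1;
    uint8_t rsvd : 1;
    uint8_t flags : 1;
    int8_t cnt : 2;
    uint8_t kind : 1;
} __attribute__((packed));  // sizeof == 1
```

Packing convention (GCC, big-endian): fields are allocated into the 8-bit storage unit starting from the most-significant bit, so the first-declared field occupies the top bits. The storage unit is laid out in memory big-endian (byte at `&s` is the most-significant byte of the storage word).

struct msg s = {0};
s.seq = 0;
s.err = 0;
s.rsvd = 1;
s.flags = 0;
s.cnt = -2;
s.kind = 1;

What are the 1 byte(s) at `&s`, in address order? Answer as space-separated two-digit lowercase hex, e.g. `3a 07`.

15

seq (2b) val=0 bits=0x0 at bit 6: 0x00
err (1b) val=0 bits=0x0 at bit 5: 0x00
rsvd (1b) val=1 bits=0x1 at bit 4: 0x10
flags (1b) val=0 bits=0x0 at bit 3: 0x10
cnt (2b) val=-2 bits=0x2 at bit 1: 0x14
kind (1b) val=1 bits=0x1 at bit 0: 0x15
word = 0x15 → big-endian bytes:
  [0]=0x15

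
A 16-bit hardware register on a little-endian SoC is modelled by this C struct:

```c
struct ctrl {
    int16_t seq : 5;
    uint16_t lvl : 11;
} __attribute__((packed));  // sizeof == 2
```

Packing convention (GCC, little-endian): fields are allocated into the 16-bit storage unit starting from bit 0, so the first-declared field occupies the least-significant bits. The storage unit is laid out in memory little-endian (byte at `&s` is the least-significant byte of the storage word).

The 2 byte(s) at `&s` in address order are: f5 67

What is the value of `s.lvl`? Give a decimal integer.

[0]=0xf5 [1]=0x67 (little-endian) → word 0x67f5
seq [0+:5] = (word>>0) & 0x1f = 21
lvl [5+:11] = (word>>5) & 0x7ff = 831  ←

831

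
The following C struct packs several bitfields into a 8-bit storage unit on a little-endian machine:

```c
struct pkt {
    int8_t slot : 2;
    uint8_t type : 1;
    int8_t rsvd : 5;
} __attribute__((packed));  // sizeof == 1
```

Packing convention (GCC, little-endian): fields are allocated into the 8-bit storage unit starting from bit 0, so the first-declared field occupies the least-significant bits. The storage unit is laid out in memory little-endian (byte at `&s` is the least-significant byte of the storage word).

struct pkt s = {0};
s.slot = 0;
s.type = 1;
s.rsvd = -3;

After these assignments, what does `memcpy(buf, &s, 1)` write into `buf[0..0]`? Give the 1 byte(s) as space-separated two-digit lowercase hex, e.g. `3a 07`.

ec

slot:2 = 0 → 0x0 << 0 → word 0x00
type:1 = 1 → 0x1 << 2 → word 0x04
rsvd:5 = -3 → 0x1d << 3 → word 0xec
word = 0xec → little-endian bytes:
  [0]=0xec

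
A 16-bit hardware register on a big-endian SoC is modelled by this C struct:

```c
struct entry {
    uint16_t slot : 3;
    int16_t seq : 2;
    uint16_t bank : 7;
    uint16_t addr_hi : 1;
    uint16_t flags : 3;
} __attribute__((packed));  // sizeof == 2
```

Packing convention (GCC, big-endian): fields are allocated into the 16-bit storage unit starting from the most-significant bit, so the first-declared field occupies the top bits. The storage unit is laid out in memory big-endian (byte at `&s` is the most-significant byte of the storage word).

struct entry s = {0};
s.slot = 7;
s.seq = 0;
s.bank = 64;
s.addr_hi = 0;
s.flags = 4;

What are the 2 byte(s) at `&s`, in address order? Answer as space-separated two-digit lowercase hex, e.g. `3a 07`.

slot:3 = 7 → 0x7 << 13 → word 0xe000
seq:2 = 0 → 0x0 << 11 → word 0xe000
bank:7 = 64 → 0x40 << 4 → word 0xe400
addr_hi:1 = 0 → 0x0 << 3 → word 0xe400
flags:3 = 4 → 0x4 << 0 → word 0xe404
word = 0xe404 → big-endian bytes:
  [0]=0xe4  [1]=0x04

e4 04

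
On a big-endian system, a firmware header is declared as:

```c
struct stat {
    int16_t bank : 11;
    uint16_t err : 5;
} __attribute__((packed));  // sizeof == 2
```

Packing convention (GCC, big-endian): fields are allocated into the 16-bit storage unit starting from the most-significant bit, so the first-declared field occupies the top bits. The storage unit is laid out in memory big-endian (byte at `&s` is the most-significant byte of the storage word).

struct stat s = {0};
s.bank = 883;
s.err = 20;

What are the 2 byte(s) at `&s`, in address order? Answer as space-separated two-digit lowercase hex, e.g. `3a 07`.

6e 74

bank:11 = 883 → 0x373 << 5 → word 0x6e60
err:5 = 20 → 0x14 << 0 → word 0x6e74
word = 0x6e74 → big-endian bytes:
  [0]=0x6e  [1]=0x74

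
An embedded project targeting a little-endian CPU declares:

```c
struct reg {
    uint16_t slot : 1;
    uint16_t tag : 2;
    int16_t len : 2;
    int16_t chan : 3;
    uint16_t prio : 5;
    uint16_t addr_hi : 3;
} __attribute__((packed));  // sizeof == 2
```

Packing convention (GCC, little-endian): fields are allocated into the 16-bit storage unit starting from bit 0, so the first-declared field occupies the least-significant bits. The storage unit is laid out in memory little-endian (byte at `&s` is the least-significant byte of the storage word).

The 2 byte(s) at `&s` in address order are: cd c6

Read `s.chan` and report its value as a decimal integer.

-2

[0]=0xcd [1]=0xc6 (little-endian) → word 0xc6cd
slot [0+:1] = (word>>0) & 0x1 = 1
tag [1+:2] = (word>>1) & 0x3 = 2
len [3+:2] = (word>>3) & 0x3 = 1
chan [5+:3] = (word>>5) & 0x7 = 6  ←
prio [8+:5] = (word>>8) & 0x1f = 6
addr_hi [13+:3] = (word>>13) & 0x7 = 6
chan signed 3b, MSB=1: 6 - 8 = -2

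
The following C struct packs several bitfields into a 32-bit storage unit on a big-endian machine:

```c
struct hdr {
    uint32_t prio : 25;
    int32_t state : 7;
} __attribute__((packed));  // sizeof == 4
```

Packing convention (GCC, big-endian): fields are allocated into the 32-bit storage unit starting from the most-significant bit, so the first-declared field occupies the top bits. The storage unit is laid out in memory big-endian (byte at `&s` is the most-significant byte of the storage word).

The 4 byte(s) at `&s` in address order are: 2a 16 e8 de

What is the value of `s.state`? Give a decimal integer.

-34

[0]=0x2a [1]=0x16 [2]=0xe8 [3]=0xde (big-endian) → word 0x2a16e8de
prio [7+:25] = (word>>7) & 0x1ffffff = 5516753
state [0+:7] = (word>>0) & 0x7f = 94  ←
state signed 7b, MSB=1: 94 - 128 = -34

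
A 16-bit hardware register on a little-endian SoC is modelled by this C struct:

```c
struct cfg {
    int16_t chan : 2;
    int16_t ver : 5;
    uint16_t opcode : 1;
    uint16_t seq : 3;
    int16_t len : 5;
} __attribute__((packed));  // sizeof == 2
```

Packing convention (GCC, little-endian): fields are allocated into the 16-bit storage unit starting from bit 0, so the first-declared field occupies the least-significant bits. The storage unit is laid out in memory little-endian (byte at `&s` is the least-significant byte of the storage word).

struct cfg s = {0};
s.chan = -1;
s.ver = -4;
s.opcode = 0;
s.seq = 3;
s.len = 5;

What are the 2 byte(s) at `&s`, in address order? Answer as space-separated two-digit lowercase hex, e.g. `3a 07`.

chan:2 = -1 → 0x3 << 0 → word 0x0003
ver:5 = -4 → 0x1c << 2 → word 0x0073
opcode:1 = 0 → 0x0 << 7 → word 0x0073
seq:3 = 3 → 0x3 << 8 → word 0x0373
len:5 = 5 → 0x5 << 11 → word 0x2b73
word = 0x2b73 → little-endian bytes:
  [0]=0x73  [1]=0x2b

73 2b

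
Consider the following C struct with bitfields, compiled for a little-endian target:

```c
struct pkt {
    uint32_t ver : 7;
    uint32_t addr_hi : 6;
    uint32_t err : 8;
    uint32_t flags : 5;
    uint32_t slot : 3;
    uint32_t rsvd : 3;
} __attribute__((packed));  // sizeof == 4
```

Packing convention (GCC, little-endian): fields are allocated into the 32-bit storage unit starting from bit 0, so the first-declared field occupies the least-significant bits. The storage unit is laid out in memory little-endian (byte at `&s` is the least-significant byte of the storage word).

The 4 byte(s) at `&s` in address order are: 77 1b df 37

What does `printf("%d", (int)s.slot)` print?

5

[0]=0x77 [1]=0x1b [2]=0xdf [3]=0x37 (little-endian) → word 0x37df1b77
ver:7 @ bit 0 → (0x37df1b77>>0)&0x7f = 0x77
addr_hi:6 @ bit 7 → (0x37df1b77>>7)&0x3f = 0x36
err:8 @ bit 13 → (0x37df1b77>>13)&0xff = 0xf8
flags:5 @ bit 21 → (0x37df1b77>>21)&0x1f = 0x1e
slot:3 @ bit 26 → (0x37df1b77>>26)&0x7 = 0x5  ←
rsvd:3 @ bit 29 → (0x37df1b77>>29)&0x7 = 0x1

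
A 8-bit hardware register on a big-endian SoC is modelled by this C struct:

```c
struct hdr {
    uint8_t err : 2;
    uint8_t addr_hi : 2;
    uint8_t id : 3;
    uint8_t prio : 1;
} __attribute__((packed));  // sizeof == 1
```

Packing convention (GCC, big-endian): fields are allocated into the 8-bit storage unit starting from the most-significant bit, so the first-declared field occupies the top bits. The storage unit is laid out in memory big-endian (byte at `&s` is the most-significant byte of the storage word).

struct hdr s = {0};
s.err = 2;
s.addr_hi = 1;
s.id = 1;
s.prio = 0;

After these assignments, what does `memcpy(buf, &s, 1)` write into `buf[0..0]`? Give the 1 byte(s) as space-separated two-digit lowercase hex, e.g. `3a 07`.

92

err:2 = 2 → 0x2 << 6 → word 0x80
addr_hi:2 = 1 → 0x1 << 4 → word 0x90
id:3 = 1 → 0x1 << 1 → word 0x92
prio:1 = 0 → 0x0 << 0 → word 0x92
word = 0x92 → big-endian bytes:
  [0]=0x92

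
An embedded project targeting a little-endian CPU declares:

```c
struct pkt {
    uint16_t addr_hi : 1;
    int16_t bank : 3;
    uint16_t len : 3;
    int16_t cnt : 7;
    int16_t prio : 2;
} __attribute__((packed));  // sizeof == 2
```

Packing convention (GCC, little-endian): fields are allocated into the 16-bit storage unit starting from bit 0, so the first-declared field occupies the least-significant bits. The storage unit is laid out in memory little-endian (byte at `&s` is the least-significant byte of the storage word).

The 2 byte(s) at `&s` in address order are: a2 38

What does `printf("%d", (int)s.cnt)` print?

[0]=0xa2 [1]=0x38 (little-endian) → word 0x38a2
addr_hi [0+:1] = (word>>0) & 0x1 = 0
bank [1+:3] = (word>>1) & 0x7 = 1
len [4+:3] = (word>>4) & 0x7 = 2
cnt [7+:7] = (word>>7) & 0x7f = 113  ←
prio [14+:2] = (word>>14) & 0x3 = 0
cnt signed 7b, MSB=1: 113 - 128 = -15

-15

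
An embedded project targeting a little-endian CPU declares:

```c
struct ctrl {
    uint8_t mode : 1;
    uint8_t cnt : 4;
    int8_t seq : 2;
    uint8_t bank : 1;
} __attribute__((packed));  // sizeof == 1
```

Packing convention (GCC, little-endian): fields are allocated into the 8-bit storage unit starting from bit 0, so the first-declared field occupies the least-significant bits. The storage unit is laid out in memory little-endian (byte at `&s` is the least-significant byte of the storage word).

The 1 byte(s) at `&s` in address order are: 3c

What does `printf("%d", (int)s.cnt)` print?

[0]=0x3c (little-endian) → word 0x3c
mode:1 @ bit 0 → (0x3c>>0)&0x1 = 0x0
cnt:4 @ bit 1 → (0x3c>>1)&0xf = 0xe  ←
seq:2 @ bit 5 → (0x3c>>5)&0x3 = 0x1
bank:1 @ bit 7 → (0x3c>>7)&0x1 = 0x0

14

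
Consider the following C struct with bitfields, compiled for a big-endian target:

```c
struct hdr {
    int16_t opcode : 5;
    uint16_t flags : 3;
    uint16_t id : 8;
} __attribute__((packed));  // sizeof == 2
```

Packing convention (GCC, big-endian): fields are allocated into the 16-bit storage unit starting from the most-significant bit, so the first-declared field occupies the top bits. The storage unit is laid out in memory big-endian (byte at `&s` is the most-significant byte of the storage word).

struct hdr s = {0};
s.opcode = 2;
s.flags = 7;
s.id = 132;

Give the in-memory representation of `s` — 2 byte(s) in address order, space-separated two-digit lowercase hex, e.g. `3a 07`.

opcode (5b) val=2 bits=0x2 at bit 11: 0x1000
flags (3b) val=7 bits=0x7 at bit 8: 0x1700
id (8b) val=132 bits=0x84 at bit 0: 0x1784
word = 0x1784 → big-endian bytes:
  [0]=0x17  [1]=0x84

17 84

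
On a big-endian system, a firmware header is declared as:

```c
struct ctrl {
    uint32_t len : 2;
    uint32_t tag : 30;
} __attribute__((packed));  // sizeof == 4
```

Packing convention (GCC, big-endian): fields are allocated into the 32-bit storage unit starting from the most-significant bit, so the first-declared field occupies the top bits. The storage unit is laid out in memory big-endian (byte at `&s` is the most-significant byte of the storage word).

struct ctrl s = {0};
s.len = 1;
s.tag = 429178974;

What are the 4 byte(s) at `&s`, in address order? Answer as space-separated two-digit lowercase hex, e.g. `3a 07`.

59 94 c0 5e

len (2b) val=1 bits=0x1 at bit 30: 0x40000000
tag (30b) val=429178974 bits=0x1994c05e at bit 0: 0x5994c05e
word = 0x5994c05e → big-endian bytes:
  [0]=0x59  [1]=0x94  [2]=0xc0  [3]=0x5e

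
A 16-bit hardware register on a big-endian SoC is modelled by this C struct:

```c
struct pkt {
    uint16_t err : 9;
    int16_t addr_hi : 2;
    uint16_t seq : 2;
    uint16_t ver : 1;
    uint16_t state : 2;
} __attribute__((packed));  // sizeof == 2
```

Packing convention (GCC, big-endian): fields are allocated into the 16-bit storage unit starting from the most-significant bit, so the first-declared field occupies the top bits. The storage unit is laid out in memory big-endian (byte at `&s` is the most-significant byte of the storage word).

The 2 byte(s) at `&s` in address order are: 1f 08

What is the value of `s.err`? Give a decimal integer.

62

[0]=0x1f [1]=0x08 (big-endian) → word 0x1f08
err [7+:9] = (word>>7) & 0x1ff = 62  ←
addr_hi [5+:2] = (word>>5) & 0x3 = 0
seq [3+:2] = (word>>3) & 0x3 = 1
ver [2+:1] = (word>>2) & 0x1 = 0
state [0+:2] = (word>>0) & 0x3 = 0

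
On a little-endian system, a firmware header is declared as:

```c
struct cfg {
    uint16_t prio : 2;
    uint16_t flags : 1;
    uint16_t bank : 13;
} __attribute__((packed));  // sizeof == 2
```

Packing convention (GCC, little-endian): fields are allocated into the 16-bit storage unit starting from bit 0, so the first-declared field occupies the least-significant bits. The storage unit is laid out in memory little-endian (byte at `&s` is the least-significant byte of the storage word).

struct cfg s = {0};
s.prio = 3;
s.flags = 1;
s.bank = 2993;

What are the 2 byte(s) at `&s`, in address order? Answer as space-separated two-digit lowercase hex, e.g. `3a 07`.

prio:2 = 3 → 0x3 << 0 → word 0x0003
flags:1 = 1 → 0x1 << 2 → word 0x0007
bank:13 = 2993 → 0xbb1 << 3 → word 0x5d8f
word = 0x5d8f → little-endian bytes:
  [0]=0x8f  [1]=0x5d

8f 5d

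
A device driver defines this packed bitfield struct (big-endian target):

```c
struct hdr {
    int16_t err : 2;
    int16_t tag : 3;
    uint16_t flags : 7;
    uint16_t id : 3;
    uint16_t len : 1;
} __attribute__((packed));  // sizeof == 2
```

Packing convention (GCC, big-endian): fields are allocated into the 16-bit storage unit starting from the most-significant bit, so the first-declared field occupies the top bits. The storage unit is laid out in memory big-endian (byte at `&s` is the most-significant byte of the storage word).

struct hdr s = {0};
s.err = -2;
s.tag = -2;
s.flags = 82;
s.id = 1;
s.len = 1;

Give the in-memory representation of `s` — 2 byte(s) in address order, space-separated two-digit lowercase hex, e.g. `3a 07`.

err (2b) val=-2 bits=0x2 at bit 14: 0x8000
tag (3b) val=-2 bits=0x6 at bit 11: 0xb000
flags (7b) val=82 bits=0x52 at bit 4: 0xb520
id (3b) val=1 bits=0x1 at bit 1: 0xb522
len (1b) val=1 bits=0x1 at bit 0: 0xb523
word = 0xb523 → big-endian bytes:
  [0]=0xb5  [1]=0x23

b5 23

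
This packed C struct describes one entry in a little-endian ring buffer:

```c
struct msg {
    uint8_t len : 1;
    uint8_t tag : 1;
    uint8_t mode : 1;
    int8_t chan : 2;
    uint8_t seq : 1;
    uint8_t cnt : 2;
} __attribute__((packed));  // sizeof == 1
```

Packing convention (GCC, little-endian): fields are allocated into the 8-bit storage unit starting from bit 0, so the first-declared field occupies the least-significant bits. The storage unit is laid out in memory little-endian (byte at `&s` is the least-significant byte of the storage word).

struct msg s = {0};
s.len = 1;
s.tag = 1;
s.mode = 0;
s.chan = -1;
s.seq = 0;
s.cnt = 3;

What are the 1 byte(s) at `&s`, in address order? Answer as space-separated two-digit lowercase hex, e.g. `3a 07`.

len:1 = 1 → 0x1 << 0 → word 0x01
tag:1 = 1 → 0x1 << 1 → word 0x03
mode:1 = 0 → 0x0 << 2 → word 0x03
chan:2 = -1 → 0x3 << 3 → word 0x1b
seq:1 = 0 → 0x0 << 5 → word 0x1b
cnt:2 = 3 → 0x3 << 6 → word 0xdb
word = 0xdb → little-endian bytes:
  [0]=0xdb

db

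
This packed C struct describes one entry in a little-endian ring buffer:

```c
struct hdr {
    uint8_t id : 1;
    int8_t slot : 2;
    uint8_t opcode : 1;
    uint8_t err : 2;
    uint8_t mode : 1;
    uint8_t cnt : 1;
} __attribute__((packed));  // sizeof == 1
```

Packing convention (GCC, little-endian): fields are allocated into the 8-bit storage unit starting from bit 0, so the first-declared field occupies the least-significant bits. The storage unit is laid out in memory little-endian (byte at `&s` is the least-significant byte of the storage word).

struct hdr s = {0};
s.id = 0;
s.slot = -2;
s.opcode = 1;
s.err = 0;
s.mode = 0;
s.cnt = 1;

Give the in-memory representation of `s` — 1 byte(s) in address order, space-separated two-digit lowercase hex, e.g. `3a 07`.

8c

id:1 = 0 → 0x0 << 0 → word 0x00
slot:2 = -2 → 0x2 << 1 → word 0x04
opcode:1 = 1 → 0x1 << 3 → word 0x0c
err:2 = 0 → 0x0 << 4 → word 0x0c
mode:1 = 0 → 0x0 << 6 → word 0x0c
cnt:1 = 1 → 0x1 << 7 → word 0x8c
word = 0x8c → little-endian bytes:
  [0]=0x8c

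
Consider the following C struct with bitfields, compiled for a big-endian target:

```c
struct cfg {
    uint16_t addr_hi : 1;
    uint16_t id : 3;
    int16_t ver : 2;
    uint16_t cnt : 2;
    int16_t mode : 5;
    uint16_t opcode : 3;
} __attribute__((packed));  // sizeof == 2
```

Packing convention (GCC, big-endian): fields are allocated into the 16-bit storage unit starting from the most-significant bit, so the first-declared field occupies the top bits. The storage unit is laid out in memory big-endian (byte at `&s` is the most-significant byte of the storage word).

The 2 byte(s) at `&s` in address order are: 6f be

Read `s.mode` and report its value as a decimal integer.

-9

[0]=0x6f [1]=0xbe (big-endian) → word 0x6fbe
addr_hi [15+:1] = (word>>15) & 0x1 = 0
id [12+:3] = (word>>12) & 0x7 = 6
ver [10+:2] = (word>>10) & 0x3 = 3
cnt [8+:2] = (word>>8) & 0x3 = 3
mode [3+:5] = (word>>3) & 0x1f = 23  ←
opcode [0+:3] = (word>>0) & 0x7 = 6
mode signed 5b, MSB=1: 23 - 32 = -9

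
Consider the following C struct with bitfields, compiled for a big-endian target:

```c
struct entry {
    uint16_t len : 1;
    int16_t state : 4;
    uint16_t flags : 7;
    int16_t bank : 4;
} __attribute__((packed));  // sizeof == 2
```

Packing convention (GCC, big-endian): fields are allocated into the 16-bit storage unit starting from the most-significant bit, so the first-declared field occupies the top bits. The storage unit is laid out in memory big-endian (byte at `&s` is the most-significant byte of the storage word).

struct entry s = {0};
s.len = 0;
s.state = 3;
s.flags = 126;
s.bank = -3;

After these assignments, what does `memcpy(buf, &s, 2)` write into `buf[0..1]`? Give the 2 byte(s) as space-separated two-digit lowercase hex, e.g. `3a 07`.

len (1b) val=0 bits=0x0 at bit 15: 0x0000
state (4b) val=3 bits=0x3 at bit 11: 0x1800
flags (7b) val=126 bits=0x7e at bit 4: 0x1fe0
bank (4b) val=-3 bits=0xd at bit 0: 0x1fed
word = 0x1fed → big-endian bytes:
  [0]=0x1f  [1]=0xed

1f ed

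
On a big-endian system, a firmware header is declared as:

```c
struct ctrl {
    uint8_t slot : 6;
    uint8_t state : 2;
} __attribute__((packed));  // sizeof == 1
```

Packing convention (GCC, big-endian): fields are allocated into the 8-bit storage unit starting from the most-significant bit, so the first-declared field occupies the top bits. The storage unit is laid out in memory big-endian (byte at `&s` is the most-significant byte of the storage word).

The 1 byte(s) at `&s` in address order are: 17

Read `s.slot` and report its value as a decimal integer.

5

[0]=0x17 (big-endian) → word 0x17
slot:6 @ bit 2 → (0x17>>2)&0x3f = 0x5  ←
state:2 @ bit 0 → (0x17>>0)&0x3 = 0x3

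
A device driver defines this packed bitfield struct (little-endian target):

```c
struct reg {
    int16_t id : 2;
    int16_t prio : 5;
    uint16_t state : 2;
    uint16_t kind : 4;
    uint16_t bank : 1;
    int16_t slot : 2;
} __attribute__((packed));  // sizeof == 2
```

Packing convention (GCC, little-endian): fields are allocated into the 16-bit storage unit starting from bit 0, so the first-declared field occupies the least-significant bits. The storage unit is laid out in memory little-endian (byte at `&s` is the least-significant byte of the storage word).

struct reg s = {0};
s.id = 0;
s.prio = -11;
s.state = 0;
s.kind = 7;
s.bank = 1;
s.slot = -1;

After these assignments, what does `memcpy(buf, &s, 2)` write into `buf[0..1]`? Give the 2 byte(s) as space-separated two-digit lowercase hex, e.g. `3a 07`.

[0+:2] id=0 & 0x3 = 0x0; word=0x0000
[2+:5] prio=-11 & 0x1f = 0x15; word=0x0054
[7+:2] state=0 & 0x3 = 0x0; word=0x0054
[9+:4] kind=7 & 0xf = 0x7; word=0x0e54
[13+:1] bank=1 & 0x1 = 0x1; word=0x2e54
[14+:2] slot=-1 & 0x3 = 0x3; word=0xee54
word = 0xee54 → little-endian bytes:
  [0]=0x54  [1]=0xee

54 ee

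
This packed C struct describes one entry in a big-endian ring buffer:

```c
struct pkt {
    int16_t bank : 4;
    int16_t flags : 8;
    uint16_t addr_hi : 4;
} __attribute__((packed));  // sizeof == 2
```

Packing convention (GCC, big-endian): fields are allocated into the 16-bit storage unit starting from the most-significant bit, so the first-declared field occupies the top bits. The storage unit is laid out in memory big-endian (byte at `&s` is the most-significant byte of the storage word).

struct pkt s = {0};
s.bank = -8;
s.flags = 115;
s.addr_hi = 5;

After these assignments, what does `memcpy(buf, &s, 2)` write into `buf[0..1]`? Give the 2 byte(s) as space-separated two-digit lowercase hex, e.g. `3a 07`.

87 35

bank (4b) val=-8 bits=0x8 at bit 12: 0x8000
flags (8b) val=115 bits=0x73 at bit 4: 0x8730
addr_hi (4b) val=5 bits=0x5 at bit 0: 0x8735
word = 0x8735 → big-endian bytes:
  [0]=0x87  [1]=0x35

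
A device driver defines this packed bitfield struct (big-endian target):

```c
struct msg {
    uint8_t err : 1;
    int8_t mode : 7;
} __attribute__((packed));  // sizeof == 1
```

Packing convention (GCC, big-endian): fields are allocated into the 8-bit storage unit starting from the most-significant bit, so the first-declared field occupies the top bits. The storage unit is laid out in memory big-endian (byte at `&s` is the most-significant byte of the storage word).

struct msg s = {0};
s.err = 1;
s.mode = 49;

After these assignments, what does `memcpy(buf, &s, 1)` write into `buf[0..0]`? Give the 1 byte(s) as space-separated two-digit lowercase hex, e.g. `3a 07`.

b1

err (1b) val=1 bits=0x1 at bit 7: 0x80
mode (7b) val=49 bits=0x31 at bit 0: 0xb1
word = 0xb1 → big-endian bytes:
  [0]=0xb1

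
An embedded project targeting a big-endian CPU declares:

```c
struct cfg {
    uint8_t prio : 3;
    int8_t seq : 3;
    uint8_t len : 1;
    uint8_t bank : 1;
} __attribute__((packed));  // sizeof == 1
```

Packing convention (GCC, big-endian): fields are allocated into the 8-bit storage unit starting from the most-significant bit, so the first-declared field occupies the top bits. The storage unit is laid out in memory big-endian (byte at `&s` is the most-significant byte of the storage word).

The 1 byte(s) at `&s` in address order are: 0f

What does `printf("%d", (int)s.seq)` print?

3

[0]=0x0f (big-endian) → word 0x0f
prio [5+:3] = (word>>5) & 0x7 = 0
seq [2+:3] = (word>>2) & 0x7 = 3  ←
len [1+:1] = (word>>1) & 0x1 = 1
bank [0+:1] = (word>>0) & 0x1 = 1
seq signed 3b, MSB=0: value = 3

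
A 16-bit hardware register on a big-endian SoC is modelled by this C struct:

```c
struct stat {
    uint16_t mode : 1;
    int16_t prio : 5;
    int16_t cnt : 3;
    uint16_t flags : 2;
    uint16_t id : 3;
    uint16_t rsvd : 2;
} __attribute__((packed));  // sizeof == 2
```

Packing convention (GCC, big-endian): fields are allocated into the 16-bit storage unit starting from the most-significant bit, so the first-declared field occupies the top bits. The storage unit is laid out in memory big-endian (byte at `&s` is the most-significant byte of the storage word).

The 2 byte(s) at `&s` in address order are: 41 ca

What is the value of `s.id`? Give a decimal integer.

2

[0]=0x41 [1]=0xca (big-endian) → word 0x41ca
mode:1 @ bit 15 → (0x41ca>>15)&0x1 = 0x0
prio:5 @ bit 10 → (0x41ca>>10)&0x1f = 0x10
cnt:3 @ bit 7 → (0x41ca>>7)&0x7 = 0x3
flags:2 @ bit 5 → (0x41ca>>5)&0x3 = 0x2
id:3 @ bit 2 → (0x41ca>>2)&0x7 = 0x2  ←
rsvd:2 @ bit 0 → (0x41ca>>0)&0x3 = 0x2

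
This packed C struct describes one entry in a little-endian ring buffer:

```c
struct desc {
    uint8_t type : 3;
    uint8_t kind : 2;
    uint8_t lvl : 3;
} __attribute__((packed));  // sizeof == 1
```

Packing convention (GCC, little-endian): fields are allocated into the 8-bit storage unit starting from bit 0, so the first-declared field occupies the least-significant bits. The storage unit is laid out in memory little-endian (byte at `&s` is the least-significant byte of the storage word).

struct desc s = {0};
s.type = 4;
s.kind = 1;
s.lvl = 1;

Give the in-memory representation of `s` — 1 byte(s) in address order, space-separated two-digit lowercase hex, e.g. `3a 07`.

2c

type (3b) val=4 bits=0x4 at bit 0: 0x04
kind (2b) val=1 bits=0x1 at bit 3: 0x0c
lvl (3b) val=1 bits=0x1 at bit 5: 0x2c
word = 0x2c → little-endian bytes:
  [0]=0x2c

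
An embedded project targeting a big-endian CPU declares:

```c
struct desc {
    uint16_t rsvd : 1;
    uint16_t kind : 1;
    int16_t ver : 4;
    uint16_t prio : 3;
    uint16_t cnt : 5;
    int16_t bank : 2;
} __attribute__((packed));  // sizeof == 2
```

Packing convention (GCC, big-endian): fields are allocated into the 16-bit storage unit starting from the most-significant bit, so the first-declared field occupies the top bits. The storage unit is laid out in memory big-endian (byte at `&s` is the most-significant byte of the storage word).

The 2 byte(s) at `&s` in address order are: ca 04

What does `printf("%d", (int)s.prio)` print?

[0]=0xca [1]=0x04 (big-endian) → word 0xca04
rsvd:1 @ bit 15 → (0xca04>>15)&0x1 = 0x1
kind:1 @ bit 14 → (0xca04>>14)&0x1 = 0x1
ver:4 @ bit 10 → (0xca04>>10)&0xf = 0x2
prio:3 @ bit 7 → (0xca04>>7)&0x7 = 0x4  ←
cnt:5 @ bit 2 → (0xca04>>2)&0x1f = 0x1
bank:2 @ bit 0 → (0xca04>>0)&0x3 = 0x0

4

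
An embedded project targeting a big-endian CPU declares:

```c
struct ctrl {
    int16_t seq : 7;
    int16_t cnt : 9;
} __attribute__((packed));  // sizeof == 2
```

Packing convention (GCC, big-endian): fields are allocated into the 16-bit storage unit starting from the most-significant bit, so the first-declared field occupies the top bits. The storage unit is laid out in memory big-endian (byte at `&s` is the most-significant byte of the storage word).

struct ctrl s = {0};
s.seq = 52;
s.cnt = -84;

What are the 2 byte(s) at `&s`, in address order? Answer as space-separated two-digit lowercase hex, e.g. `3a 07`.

seq:7 = 52 → 0x34 << 9 → word 0x6800
cnt:9 = -84 → 0x1ac << 0 → word 0x69ac
word = 0x69ac → big-endian bytes:
  [0]=0x69  [1]=0xac

69 ac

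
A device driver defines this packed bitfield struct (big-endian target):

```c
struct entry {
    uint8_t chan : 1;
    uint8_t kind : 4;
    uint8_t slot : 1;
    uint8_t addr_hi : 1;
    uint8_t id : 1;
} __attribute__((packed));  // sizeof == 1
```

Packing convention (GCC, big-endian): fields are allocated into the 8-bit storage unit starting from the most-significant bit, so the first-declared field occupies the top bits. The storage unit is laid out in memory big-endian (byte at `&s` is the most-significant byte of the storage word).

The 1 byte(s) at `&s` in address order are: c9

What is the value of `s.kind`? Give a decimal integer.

9

[0]=0xc9 (big-endian) → word 0xc9
chan [7+:1] = (word>>7) & 0x1 = 1
kind [3+:4] = (word>>3) & 0xf = 9  ←
slot [2+:1] = (word>>2) & 0x1 = 0
addr_hi [1+:1] = (word>>1) & 0x1 = 0
id [0+:1] = (word>>0) & 0x1 = 1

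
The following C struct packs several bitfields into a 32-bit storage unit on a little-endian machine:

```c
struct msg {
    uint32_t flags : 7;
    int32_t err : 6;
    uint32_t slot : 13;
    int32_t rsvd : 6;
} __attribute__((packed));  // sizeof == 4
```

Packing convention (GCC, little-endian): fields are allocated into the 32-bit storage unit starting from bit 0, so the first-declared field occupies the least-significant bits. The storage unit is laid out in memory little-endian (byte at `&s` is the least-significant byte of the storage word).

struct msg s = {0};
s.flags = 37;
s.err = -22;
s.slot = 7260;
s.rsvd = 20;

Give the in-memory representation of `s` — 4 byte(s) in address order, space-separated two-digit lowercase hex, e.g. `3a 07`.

flags (7b) val=37 bits=0x25 at bit 0: 0x00000025
err (6b) val=-22 bits=0x2a at bit 7: 0x00001525
slot (13b) val=7260 bits=0x1c5c at bit 13: 0x038b9525
rsvd (6b) val=20 bits=0x14 at bit 26: 0x538b9525
word = 0x538b9525 → little-endian bytes:
  [0]=0x25  [1]=0x95  [2]=0x8b  [3]=0x53

25 95 8b 53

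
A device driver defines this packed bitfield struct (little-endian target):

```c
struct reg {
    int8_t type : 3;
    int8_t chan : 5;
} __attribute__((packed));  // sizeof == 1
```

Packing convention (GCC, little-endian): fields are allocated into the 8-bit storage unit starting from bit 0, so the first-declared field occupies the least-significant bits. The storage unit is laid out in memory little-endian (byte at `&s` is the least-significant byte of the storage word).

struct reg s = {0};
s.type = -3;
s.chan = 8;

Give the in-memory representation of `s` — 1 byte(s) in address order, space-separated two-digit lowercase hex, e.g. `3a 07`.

type:3 = -3 → 0x5 << 0 → word 0x05
chan:5 = 8 → 0x8 << 3 → word 0x45
word = 0x45 → little-endian bytes:
  [0]=0x45

45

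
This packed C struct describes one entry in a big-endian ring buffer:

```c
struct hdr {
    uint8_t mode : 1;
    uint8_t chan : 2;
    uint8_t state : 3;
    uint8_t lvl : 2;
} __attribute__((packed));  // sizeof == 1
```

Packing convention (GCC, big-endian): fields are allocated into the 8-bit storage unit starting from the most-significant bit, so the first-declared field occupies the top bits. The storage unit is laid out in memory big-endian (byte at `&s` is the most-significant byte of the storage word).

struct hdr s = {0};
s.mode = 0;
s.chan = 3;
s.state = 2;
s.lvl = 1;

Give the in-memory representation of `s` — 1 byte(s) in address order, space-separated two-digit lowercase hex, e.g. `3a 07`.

[7+:1] mode=0 & 0x1 = 0x0; word=0x00
[5+:2] chan=3 & 0x3 = 0x3; word=0x60
[2+:3] state=2 & 0x7 = 0x2; word=0x68
[0+:2] lvl=1 & 0x3 = 0x1; word=0x69
word = 0x69 → big-endian bytes:
  [0]=0x69

69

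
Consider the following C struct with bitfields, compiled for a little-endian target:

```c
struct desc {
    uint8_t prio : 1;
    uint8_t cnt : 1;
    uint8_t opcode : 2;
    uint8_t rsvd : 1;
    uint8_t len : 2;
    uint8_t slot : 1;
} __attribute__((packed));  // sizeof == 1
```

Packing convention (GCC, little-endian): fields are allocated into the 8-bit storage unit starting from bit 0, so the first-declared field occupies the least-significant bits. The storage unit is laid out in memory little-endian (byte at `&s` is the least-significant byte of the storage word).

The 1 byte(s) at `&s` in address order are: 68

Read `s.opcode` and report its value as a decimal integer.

[0]=0x68 (little-endian) → word 0x68
prio:1 @ bit 0 → (0x68>>0)&0x1 = 0x0
cnt:1 @ bit 1 → (0x68>>1)&0x1 = 0x0
opcode:2 @ bit 2 → (0x68>>2)&0x3 = 0x2  ←
rsvd:1 @ bit 4 → (0x68>>4)&0x1 = 0x0
len:2 @ bit 5 → (0x68>>5)&0x3 = 0x3
slot:1 @ bit 7 → (0x68>>7)&0x1 = 0x0

2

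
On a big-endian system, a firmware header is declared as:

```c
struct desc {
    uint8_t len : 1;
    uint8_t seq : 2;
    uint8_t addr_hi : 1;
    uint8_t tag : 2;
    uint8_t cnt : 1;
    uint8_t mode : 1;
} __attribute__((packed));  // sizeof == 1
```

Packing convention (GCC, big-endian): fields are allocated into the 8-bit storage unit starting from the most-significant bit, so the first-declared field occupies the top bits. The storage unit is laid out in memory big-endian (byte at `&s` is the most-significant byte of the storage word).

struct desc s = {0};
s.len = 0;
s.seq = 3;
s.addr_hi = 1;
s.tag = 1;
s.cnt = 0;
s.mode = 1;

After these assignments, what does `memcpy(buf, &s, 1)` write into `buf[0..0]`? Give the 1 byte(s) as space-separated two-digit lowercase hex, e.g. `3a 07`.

len:1 = 0 → 0x0 << 7 → word 0x00
seq:2 = 3 → 0x3 << 5 → word 0x60
addr_hi:1 = 1 → 0x1 << 4 → word 0x70
tag:2 = 1 → 0x1 << 2 → word 0x74
cnt:1 = 0 → 0x0 << 1 → word 0x74
mode:1 = 1 → 0x1 << 0 → word 0x75
word = 0x75 → big-endian bytes:
  [0]=0x75

75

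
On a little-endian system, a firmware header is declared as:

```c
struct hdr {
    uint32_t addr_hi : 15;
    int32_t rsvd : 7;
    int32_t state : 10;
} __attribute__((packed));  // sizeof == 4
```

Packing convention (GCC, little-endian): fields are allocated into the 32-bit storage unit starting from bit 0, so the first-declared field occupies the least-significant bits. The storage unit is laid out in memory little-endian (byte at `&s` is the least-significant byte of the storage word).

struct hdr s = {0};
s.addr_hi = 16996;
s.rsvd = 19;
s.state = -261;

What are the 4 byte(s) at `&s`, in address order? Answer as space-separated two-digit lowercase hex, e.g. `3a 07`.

addr_hi (15b) val=16996 bits=0x4264 at bit 0: 0x00004264
rsvd (7b) val=19 bits=0x13 at bit 15: 0x0009c264
state (10b) val=-261 bits=0x2fb at bit 22: 0xbec9c264
word = 0xbec9c264 → little-endian bytes:
  [0]=0x64  [1]=0xc2  [2]=0xc9  [3]=0xbe

64 c2 c9 be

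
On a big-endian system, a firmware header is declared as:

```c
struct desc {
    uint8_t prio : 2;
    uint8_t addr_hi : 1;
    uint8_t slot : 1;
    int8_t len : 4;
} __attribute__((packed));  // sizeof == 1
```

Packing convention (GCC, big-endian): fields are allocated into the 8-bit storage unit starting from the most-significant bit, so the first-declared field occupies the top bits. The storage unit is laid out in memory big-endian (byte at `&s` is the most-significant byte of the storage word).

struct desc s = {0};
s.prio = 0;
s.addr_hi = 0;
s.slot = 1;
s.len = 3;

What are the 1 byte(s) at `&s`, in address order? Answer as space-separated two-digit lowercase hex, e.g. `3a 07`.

prio (2b) val=0 bits=0x0 at bit 6: 0x00
addr_hi (1b) val=0 bits=0x0 at bit 5: 0x00
slot (1b) val=1 bits=0x1 at bit 4: 0x10
len (4b) val=3 bits=0x3 at bit 0: 0x13
word = 0x13 → big-endian bytes:
  [0]=0x13

13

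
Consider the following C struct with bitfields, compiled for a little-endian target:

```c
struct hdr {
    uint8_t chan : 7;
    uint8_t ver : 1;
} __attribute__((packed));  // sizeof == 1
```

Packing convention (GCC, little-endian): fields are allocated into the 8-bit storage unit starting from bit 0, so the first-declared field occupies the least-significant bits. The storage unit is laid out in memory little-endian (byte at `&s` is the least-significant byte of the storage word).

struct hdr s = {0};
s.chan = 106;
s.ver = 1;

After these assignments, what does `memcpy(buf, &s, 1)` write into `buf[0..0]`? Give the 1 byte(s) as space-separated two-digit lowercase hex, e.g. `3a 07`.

ea

[0+:7] chan=106 & 0x7f = 0x6a; word=0x6a
[7+:1] ver=1 & 0x1 = 0x1; word=0xea
word = 0xea → little-endian bytes:
  [0]=0xea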